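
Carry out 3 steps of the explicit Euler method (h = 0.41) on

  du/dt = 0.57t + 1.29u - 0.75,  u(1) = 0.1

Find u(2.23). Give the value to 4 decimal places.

0.3364

Euler: u_{n+1} = u_n + h·f(t_n, u_n).
t=1.000000, u=0.100000: f=-0.051000 → u ← 0.100000 + 0.41·(-0.051000) = 0.079090
t=1.410000, u=0.079090: f=0.155726 → u ← 0.079090 + 0.41·0.155726 = 0.142938
t=1.820000, u=0.142938: f=0.471790 → u ← 0.142938 + 0.41·0.471790 = 0.336371
u(2.23) ≈ 0.3364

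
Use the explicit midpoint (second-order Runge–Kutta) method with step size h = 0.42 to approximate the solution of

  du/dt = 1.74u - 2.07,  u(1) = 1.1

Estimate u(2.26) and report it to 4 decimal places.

Midpoint: k1 = f(t_n, u_n); k2 = f(t_n + h/2, u_n + (h/2)·k1); u_{n+1} = u_n + h·k2.
t=1.000000, u=1.100000:
  k1 = f(1.000000, 1.100000) = -0.156000
  k2 = f(1.210000, 1.067240) = -0.213002
  u ← 1.100000 + 0.42·(-0.213002) = 1.010539
t=1.420000, u=1.010539:
  k1 = f(1.420000, 1.010539) = -0.311662
  k2 = f(1.630000, 0.945090) = -0.425544
  u ← 1.010539 + 0.42·(-0.425544) = 0.831811
t=1.840000, u=0.831811:
  k1 = f(1.840000, 0.831811) = -0.622649
  k2 = f(2.050000, 0.701054) = -0.850165
  u ← 0.831811 + 0.42·(-0.850165) = 0.474741
u(2.26) ≈ 0.4747

0.4747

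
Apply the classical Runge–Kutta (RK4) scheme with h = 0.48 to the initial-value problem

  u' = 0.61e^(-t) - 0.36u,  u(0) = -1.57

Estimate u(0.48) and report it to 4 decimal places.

-1.1088

RK4: k1 = f(t_n, u_n); k2 = f(t_n + h/2, u_n + (h/2)·k1); k3 = f(t_n + h/2, u_n + (h/2)·k2); k4 = f(t_n + h, u_n + h·k3); u_{n+1} = u_n + (h/6)·(k1 + 2k2 + 2k3 + k4).
t=0.000000, u=-1.570000:
  k1 = f(0.000000, -1.570000) = 1.175200
  k2 = f(0.240000, -1.287952) = 0.943506
  k3 = f(0.240000, -1.343559) = 0.963524
  k4 = f(0.480000, -1.107508) = 0.776161
  u ← -1.570000 + (0.48/6)·(k1 + 2k2 + 2k3 + k4) = -1.108766
u(0.48) ≈ -1.1088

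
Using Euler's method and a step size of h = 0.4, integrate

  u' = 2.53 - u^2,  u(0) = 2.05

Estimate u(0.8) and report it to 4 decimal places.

1.6301

Euler: u_{n+1} = u_n + h·f(t_n, u_n).
t=0.000000, u=2.050000: f=-1.672500 → u ← 2.050000 + 0.4·(-1.672500) = 1.381000
t=0.400000, u=1.381000: f=0.622839 → u ← 1.381000 + 0.4·0.622839 = 1.630136
u(0.8) ≈ 1.6301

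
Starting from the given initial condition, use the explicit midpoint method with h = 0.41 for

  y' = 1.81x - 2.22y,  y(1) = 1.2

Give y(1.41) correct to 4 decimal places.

1.1613

Midpoint: k1 = f(x_n, y_n); k2 = f(x_n + h/2, y_n + (h/2)·k1); y_{n+1} = y_n + h·k2.
x=1.000000, y=1.200000:
  k1 = f(1.000000, 1.200000) = -0.854000
  k2 = f(1.205000, 1.024930) = -0.094295
  y ← 1.200000 + 0.41·(-0.094295) = 1.161339
y(1.41) ≈ 1.1613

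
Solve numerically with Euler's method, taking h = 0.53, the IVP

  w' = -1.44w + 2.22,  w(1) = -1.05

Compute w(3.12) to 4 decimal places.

1.5335

Euler: w_{n+1} = w_n + h·f(t_n, w_n).
t=1.000000, w=-1.050000: f=3.732000 → w ← -1.050000 + 0.53·3.732000 = 0.927960
t=1.530000, w=0.927960: f=0.883738 → w ← 0.927960 + 0.53·0.883738 = 1.396341
t=2.060000, w=1.396341: f=0.209269 → w ← 1.396341 + 0.53·0.209269 = 1.507254
t=2.590000, w=1.507254: f=0.049555 → w ← 1.507254 + 0.53·0.049555 = 1.533518
w(3.12) ≈ 1.5335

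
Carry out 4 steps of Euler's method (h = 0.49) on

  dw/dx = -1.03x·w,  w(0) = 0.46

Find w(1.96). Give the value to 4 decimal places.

Euler: w_{n+1} = w_n + h·f(x_n, w_n).
x=0.000000, w=0.460000: f=0.000000 → w ← 0.460000 + 0.49·0.000000 = 0.460000
x=0.490000, w=0.460000: f=-0.232162 → w ← 0.460000 + 0.49·(-0.232162) = 0.346241
x=0.980000, w=0.346241: f=-0.349495 → w ← 0.346241 + 0.49·(-0.349495) = 0.174988
x=1.470000, w=0.174988: f=-0.264949 → w ← 0.174988 + 0.49·(-0.264949) = 0.045163
w(1.96) ≈ 0.0452

0.0452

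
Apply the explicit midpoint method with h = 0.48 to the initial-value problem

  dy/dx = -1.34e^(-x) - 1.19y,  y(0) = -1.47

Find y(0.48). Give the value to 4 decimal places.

-1.1924

Midpoint: k1 = f(x_n, y_n); k2 = f(x_n + h/2, y_n + (h/2)·k1); y_{n+1} = y_n + h·k2.
x=0.000000, y=-1.470000:
  k1 = f(0.000000, -1.470000) = 0.409300
  k2 = f(0.240000, -1.371768) = 0.578323
  y ← -1.470000 + 0.48·0.578323 = -1.192405
y(0.48) ≈ -1.1924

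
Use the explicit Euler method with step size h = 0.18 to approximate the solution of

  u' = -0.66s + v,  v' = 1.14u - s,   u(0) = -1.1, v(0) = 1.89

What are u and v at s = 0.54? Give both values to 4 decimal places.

Euler on (u,v): u_{n+1} = u_n + h·u', v_{n+1} = v_n + h·v'.
0.000000: (-1.100000, 1.890000); f=(1.890000, -1.254000) → (-0.759800, 1.664280)
0.180000: (-0.759800, 1.664280); f=(1.545480, -1.046172) → (-0.481614, 1.475969)
0.360000: (-0.481614, 1.475969); f=(1.238369, -0.909040) → (-0.258707, 1.312342)
(u(0.54), v(0.54)) ≈ (-0.2587, 1.3123)

-0.2587, 1.3123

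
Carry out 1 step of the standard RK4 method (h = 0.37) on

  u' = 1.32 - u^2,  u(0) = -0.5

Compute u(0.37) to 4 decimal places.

-0.0475

RK4: k1 = f(t_n, u_n); k2 = f(t_n + h/2, u_n + (h/2)·k1); k3 = f(t_n + h/2, u_n + (h/2)·k2); k4 = f(t_n + h, u_n + h·k3); u_{n+1} = u_n + (h/6)·(k1 + 2k2 + 2k3 + k4).
t=0.000000, u=-0.500000:
  k1 = f(0.000000, -0.500000) = 1.070000
  k2 = f(0.185000, -0.302050) = 1.228766
  k3 = f(0.185000, -0.272678) = 1.245647
  k4 = f(0.370000, -0.039111) = 1.318470
  u ← -0.500000 + (0.37/6)·(k1 + 2k2 + 2k3 + k4) = -0.047533
u(0.37) ≈ -0.0475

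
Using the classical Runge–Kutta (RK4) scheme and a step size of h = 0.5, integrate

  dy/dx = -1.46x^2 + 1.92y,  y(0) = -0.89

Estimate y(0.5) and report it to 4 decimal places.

-2.3962

RK4: k1 = f(x_n, y_n); k2 = f(x_n + h/2, y_n + (h/2)·k1); k3 = f(x_n + h/2, y_n + (h/2)·k2); k4 = f(x_n + h, y_n + h·k3); y_{n+1} = y_n + (h/6)·(k1 + 2k2 + 2k3 + k4).
x=0.000000, y=-0.890000:
  k1 = f(0.000000, -0.890000) = -1.708800
  k2 = f(0.250000, -1.317200) = -2.620274
  k3 = f(0.250000, -1.545068) = -3.057782
  k4 = f(0.500000, -2.418891) = -5.009270
  y ← -0.890000 + (0.5/6)·(k1 + 2k2 + 2k3 + k4) = -2.396182
y(0.5) ≈ -2.3962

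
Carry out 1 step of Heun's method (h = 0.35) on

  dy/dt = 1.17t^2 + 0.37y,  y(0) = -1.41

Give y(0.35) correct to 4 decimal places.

-1.5793

Heun: k1 = f(t_n, y_n); k2 = f(t_n + h, y_n + h·k1); y_{n+1} = y_n + (h/2)·(k1 + k2).
t=0.000000, y=-1.410000:
  k1 = f(0.000000, -1.410000) = -0.521700
  k2 = f(0.350000, -1.592595) = -0.445935
  y ← -1.410000 + (0.35/2)·(-0.521700 + (-0.445935)) = -1.579336
y(0.35) ≈ -1.5793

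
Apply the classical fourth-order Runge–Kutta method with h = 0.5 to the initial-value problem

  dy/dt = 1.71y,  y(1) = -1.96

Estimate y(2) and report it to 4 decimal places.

-10.7960

RK4: k1 = f(t_n, y_n); k2 = f(t_n + h/2, y_n + (h/2)·k1); k3 = f(t_n + h/2, y_n + (h/2)·k2); k4 = f(t_n + h, y_n + h·k3); y_{n+1} = y_n + (h/6)·(k1 + 2k2 + 2k3 + k4).
t=1.000000, y=-1.960000:
  k1 = f(1.000000, -1.960000) = -3.351600
  k2 = f(1.250000, -2.797900) = -4.784409
  k3 = f(1.250000, -3.156102) = -5.396935
  k4 = f(1.500000, -4.658467) = -7.965979
  y ← -1.960000 + (0.5/6)·(k1 + 2k2 + 2k3 + k4) = -4.600022
t=1.500000, y=-4.600022:
  k1 = f(1.500000, -4.600022) = -7.866038
  k2 = f(1.750000, -6.566532) = -11.228769
  k3 = f(1.750000, -7.407215) = -12.666337
  k4 = f(2.000000, -10.933191) = -18.695756
  y ← -4.600022 + (0.5/6)·(k1 + 2k2 + 2k3 + k4) = -10.796023
y(2) ≈ -10.7960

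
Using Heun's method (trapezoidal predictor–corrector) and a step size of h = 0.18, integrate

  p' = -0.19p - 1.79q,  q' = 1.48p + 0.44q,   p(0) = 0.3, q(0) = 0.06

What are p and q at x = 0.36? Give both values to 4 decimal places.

0.1901, 0.2198

Heun on (p,q): k1 = f(x_n, state_n); k2 = f(x_n + h, state_n + h·k1); state_{n+1} = state_n + (h/2)·(k1 + k2).
0.000000: (0.300000, 0.060000)
  k1 = (-0.164400, 0.470400)
  predictor → (0.270408, 0.144672)
  k2 = (-0.310340, 0.463860)
  → (0.257273, 0.144083)
0.180000: (0.257273, 0.144083)
  k1 = (-0.306791, 0.444161)
  predictor → (0.202051, 0.224032)
  k2 = (-0.439408, 0.397610)
  → (0.190115, 0.219843)
(p(0.36), q(0.36)) ≈ (0.1901, 0.2198)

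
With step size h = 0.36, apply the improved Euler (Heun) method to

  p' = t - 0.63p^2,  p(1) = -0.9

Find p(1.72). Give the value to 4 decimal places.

Heun: k1 = f(t_n, p_n); k2 = f(t_n + h, p_n + h·k1); p_{n+1} = p_n + (h/2)·(k1 + k2).
t=1.000000, p=-0.900000:
  k1 = f(1.000000, -0.900000) = 0.489700
  k2 = f(1.360000, -0.723708) = 1.030035
  p ← -0.900000 + (0.36/2)·(0.489700 + 1.030035) = -0.626448
t=1.360000, p=-0.626448:
  k1 = f(1.360000, -0.626448) = 1.112765
  k2 = f(1.720000, -0.225852) = 1.687864
  p ← -0.626448 + (0.36/2)·(1.112765 + 1.687864) = -0.122334
p(1.72) ≈ -0.1223

-0.1223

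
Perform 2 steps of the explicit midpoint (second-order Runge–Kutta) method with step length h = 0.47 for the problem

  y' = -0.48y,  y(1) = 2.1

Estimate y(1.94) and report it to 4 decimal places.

Midpoint: k1 = f(t_n, y_n); k2 = f(t_n + h/2, y_n + (h/2)·k1); y_{n+1} = y_n + h·k2.
t=1.000000, y=2.100000:
  k1 = f(1.000000, 2.100000) = -1.008000
  k2 = f(1.235000, 1.863120) = -0.894298
  y ← 2.100000 + 0.47·(-0.894298) = 1.679680
t=1.470000, y=1.679680:
  k1 = f(1.470000, 1.679680) = -0.806246
  k2 = f(1.705000, 1.490212) = -0.715302
  y ← 1.679680 + 0.47·(-0.715302) = 1.343488
y(1.94) ≈ 1.3435

1.3435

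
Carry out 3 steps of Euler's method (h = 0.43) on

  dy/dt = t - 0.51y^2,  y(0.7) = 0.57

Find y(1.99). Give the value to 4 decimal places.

Euler: y_{n+1} = y_n + h·f(t_n, y_n).
t=0.700000, y=0.570000: f=0.534301 → y ← 0.570000 + 0.43·0.534301 = 0.799749
t=1.130000, y=0.799749: f=0.803804 → y ← 0.799749 + 0.43·0.803804 = 1.145385
t=1.560000, y=1.145385: f=0.890927 → y ← 1.145385 + 0.43·0.890927 = 1.528484
y(1.99) ≈ 1.5285

1.5285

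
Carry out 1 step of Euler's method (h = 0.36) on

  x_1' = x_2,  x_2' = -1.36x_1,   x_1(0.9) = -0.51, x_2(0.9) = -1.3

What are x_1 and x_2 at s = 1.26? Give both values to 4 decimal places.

Euler on (x_1,x_2): x_1_{n+1} = x_1_n + h·x_1', x_2_{n+1} = x_2_n + h·x_2'.
0.900000: (-0.510000, -1.300000); f=(-1.300000, 0.693600) → (-0.978000, -1.050304)
(x_1(1.26), x_2(1.26)) ≈ (-0.9780, -1.0503)

-0.9780, -1.0503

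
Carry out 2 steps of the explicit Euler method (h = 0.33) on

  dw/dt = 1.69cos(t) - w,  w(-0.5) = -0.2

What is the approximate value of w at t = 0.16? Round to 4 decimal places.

0.7878

Euler: w_{n+1} = w_n + h·f(t_n, w_n).
t=-0.500000, w=-0.200000: f=1.683115 → w ← -0.200000 + 0.33·1.683115 = 0.355428
t=-0.170000, w=0.355428: f=1.310210 → w ← 0.355428 + 0.33·1.310210 = 0.787797
w(0.16) ≈ 0.7878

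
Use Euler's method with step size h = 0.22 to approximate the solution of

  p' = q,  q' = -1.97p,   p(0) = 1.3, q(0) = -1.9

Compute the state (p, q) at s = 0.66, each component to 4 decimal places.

-0.2860, -2.9931

Euler on (p,q): p_{n+1} = p_n + h·p', q_{n+1} = q_n + h·q'.
0.000000: (1.300000, -1.900000); f=(-1.900000, -2.561000) → (0.882000, -2.463420)
0.220000: (0.882000, -2.463420); f=(-2.463420, -1.737540) → (0.340048, -2.845679)
0.440000: (0.340048, -2.845679); f=(-2.845679, -0.669894) → (-0.286002, -2.993055)
(p(0.66), q(0.66)) ≈ (-0.2860, -2.9931)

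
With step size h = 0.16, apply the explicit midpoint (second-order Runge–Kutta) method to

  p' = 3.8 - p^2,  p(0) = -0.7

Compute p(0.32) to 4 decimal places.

Midpoint: k1 = f(x_n, p_n); k2 = f(x_n + h/2, p_n + (h/2)·k1); p_{n+1} = p_n + h·k2.
x=0.000000, p=-0.700000:
  k1 = f(0.000000, -0.700000) = 3.310000
  k2 = f(0.080000, -0.435200) = 3.610601
  p ← -0.700000 + 0.16·3.610601 = -0.122304
x=0.160000, p=-0.122304:
  k1 = f(0.160000, -0.122304) = 3.785042
  k2 = f(0.240000, 0.180499) = 3.767420
  p ← -0.122304 + 0.16·3.767420 = 0.480483
p(0.32) ≈ 0.4805

0.4805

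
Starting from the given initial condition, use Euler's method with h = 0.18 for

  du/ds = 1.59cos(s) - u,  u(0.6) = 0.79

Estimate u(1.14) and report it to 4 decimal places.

Euler: u_{n+1} = u_n + h·f(s_n, u_n).
s=0.600000, u=0.790000: f=0.522284 → u ← 0.790000 + 0.18·0.522284 = 0.884011
s=0.780000, u=0.884011: f=0.246341 → u ← 0.884011 + 0.18·0.246341 = 0.928353
s=0.960000, u=0.928353: f=-0.016456 → u ← 0.928353 + 0.18·(-0.016456) = 0.925390
u(1.14) ≈ 0.9254

0.9254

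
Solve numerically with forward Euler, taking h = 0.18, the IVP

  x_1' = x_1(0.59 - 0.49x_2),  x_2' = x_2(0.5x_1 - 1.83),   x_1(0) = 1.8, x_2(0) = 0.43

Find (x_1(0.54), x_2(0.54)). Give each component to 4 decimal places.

2.2308, 0.2587

Euler on (x_1,x_2): x_1_{n+1} = x_1_n + h·x_1', x_2_{n+1} = x_2_n + h·x_2'.
0.000000: (1.800000, 0.430000); f=(0.682740, -0.399900) → (1.922893, 0.358018)
0.180000: (1.922893, 0.358018); f=(0.797176, -0.310958) → (2.066385, 0.302046)
0.360000: (2.066385, 0.302046); f=(0.913337, -0.240672) → (2.230786, 0.258725)
(x_1(0.54), x_2(0.54)) ≈ (2.2308, 0.2587)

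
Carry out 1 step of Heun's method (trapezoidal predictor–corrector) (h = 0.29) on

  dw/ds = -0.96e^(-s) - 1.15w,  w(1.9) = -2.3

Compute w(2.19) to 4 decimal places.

Heun: k1 = f(s_n, w_n); k2 = f(s_n + h, w_n + h·k1); w_{n+1} = w_n + (h/2)·(k1 + k2).
s=1.900000, w=-2.300000:
  k1 = f(1.900000, -2.300000) = 2.501414
  k2 = f(2.190000, -1.574590) = 1.703338
  w ← -2.300000 + (0.29/2)·(2.501414 + 1.703338) = -1.690311
w(2.19) ≈ -1.6903

-1.6903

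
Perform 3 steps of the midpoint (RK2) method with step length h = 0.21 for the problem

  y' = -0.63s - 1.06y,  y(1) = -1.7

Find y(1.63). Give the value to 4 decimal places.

-1.2682

Midpoint: k1 = f(s_n, y_n); k2 = f(s_n + h/2, y_n + (h/2)·k1); y_{n+1} = y_n + h·k2.
s=1.000000, y=-1.700000:
  k1 = f(1.000000, -1.700000) = 1.172000
  k2 = f(1.105000, -1.576940) = 0.975406
  y ← -1.700000 + 0.21·0.975406 = -1.495165
s=1.210000, y=-1.495165:
  k1 = f(1.210000, -1.495165) = 0.822575
  k2 = f(1.315000, -1.408794) = 0.664872
  y ← -1.495165 + 0.21·0.664872 = -1.355542
s=1.420000, y=-1.355542:
  k1 = f(1.420000, -1.355542) = 0.542274
  k2 = f(1.525000, -1.298603) = 0.415769
  y ← -1.355542 + 0.21·0.415769 = -1.268230
y(1.63) ≈ -1.2682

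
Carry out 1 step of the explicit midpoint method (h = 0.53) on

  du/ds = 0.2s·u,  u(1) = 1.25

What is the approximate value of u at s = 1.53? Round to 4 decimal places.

1.4265

Midpoint: k1 = f(s_n, u_n); k2 = f(s_n + h/2, u_n + (h/2)·k1); u_{n+1} = u_n + h·k2.
s=1.000000, u=1.250000:
  k1 = f(1.000000, 1.250000) = 0.250000
  k2 = f(1.265000, 1.316250) = 0.333011
  u ← 1.250000 + 0.53·0.333011 = 1.426496
u(1.53) ≈ 1.4265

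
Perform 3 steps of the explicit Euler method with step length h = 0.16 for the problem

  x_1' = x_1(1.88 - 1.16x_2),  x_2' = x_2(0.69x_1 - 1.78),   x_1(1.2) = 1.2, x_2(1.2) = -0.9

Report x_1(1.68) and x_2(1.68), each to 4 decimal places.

3.6321, -0.6910

Euler on (x_1,x_2): x_1_{n+1} = x_1_n + h·x_1', x_2_{n+1} = x_2_n + h·x_2'.
1.200000: (1.200000, -0.900000); f=(3.508800, 0.856800) → (1.761408, -0.762912)
1.360000: (1.761408, -0.762912); f=(4.870254, 0.430762) → (2.540649, -0.693990)
1.520000: (2.540649, -0.693990); f=(6.821714, 0.018705) → (3.632123, -0.690997)
(x_1(1.68), x_2(1.68)) ≈ (3.6321, -0.6910)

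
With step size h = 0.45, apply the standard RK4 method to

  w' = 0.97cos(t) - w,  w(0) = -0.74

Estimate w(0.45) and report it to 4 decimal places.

-0.1337

RK4: k1 = f(t_n, w_n); k2 = f(t_n + h/2, w_n + (h/2)·k1); k3 = f(t_n + h/2, w_n + (h/2)·k2); k4 = f(t_n + h, w_n + h·k3); w_{n+1} = w_n + (h/6)·(k1 + 2k2 + 2k3 + k4).
t=0.000000, w=-0.740000:
  k1 = f(0.000000, -0.740000) = 1.710000
  k2 = f(0.225000, -0.355250) = 1.300800
  k3 = f(0.225000, -0.447320) = 1.392870
  k4 = f(0.450000, -0.113208) = 0.986642
  w ← -0.740000 + (0.45/6)·(k1 + 2k2 + 2k3 + k4) = -0.133701
w(0.45) ≈ -0.1337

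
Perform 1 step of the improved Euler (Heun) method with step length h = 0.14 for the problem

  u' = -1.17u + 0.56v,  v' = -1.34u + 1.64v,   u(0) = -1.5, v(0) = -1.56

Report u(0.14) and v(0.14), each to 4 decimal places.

-1.3897, -1.6572

Heun on (u,v): k1 = f(s_n, state_n); k2 = f(s_n + h, state_n + h·k1); state_{n+1} = state_n + (h/2)·(k1 + k2).
0.000000: (-1.500000, -1.560000)
  k1 = (0.881400, -0.548400)
  predictor → (-1.376604, -1.636776)
  k2 = (0.694032, -0.839663)
  → (-1.389720, -1.657164)
(u(0.14), v(0.14)) ≈ (-1.3897, -1.6572)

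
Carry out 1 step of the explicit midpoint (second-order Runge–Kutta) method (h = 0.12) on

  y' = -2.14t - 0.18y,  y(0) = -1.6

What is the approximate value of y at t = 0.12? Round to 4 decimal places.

Midpoint: k1 = f(t_n, y_n); k2 = f(t_n + h/2, y_n + (h/2)·k1); y_{n+1} = y_n + h·k2.
t=0.000000, y=-1.600000:
  k1 = f(0.000000, -1.600000) = 0.288000
  k2 = f(0.060000, -1.582720) = 0.156490
  y ← -1.600000 + 0.12·0.156490 = -1.581221
y(0.12) ≈ -1.5812

-1.5812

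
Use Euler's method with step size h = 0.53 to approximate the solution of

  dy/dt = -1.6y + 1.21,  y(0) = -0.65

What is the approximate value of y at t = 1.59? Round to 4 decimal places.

0.7513

Euler: y_{n+1} = y_n + h·f(t_n, y_n).
t=0.000000, y=-0.650000: f=2.250000 → y ← -0.650000 + 0.53·2.250000 = 0.542500
t=0.530000, y=0.542500: f=0.342000 → y ← 0.542500 + 0.53·0.342000 = 0.723760
t=1.060000, y=0.723760: f=0.051984 → y ← 0.723760 + 0.53·0.051984 = 0.751312
y(1.59) ≈ 0.7513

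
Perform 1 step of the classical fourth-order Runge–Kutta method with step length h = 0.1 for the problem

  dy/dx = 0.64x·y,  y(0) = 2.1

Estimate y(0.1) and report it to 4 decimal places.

RK4: k1 = f(x_n, y_n); k2 = f(x_n + h/2, y_n + (h/2)·k1); k3 = f(x_n + h/2, y_n + (h/2)·k2); k4 = f(x_n + h, y_n + h·k3); y_{n+1} = y_n + (h/6)·(k1 + 2k2 + 2k3 + k4).
x=0.000000, y=2.100000:
  k1 = f(0.000000, 2.100000) = 0.000000
  k2 = f(0.050000, 2.100000) = 0.067200
  k3 = f(0.050000, 2.103360) = 0.067308
  k4 = f(0.100000, 2.106731) = 0.134831
  y ← 2.100000 + (0.1/6)·(k1 + 2k2 + 2k3 + k4) = 2.106731
y(0.1) ≈ 2.1067

2.1067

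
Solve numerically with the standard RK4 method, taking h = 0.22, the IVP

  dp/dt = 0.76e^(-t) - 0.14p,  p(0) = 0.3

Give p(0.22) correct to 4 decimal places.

RK4: k1 = f(t_n, p_n); k2 = f(t_n + h/2, p_n + (h/2)·k1); k3 = f(t_n + h/2, p_n + (h/2)·k2); k4 = f(t_n + h, p_n + h·k3); p_{n+1} = p_n + (h/6)·(k1 + 2k2 + 2k3 + k4).
t=0.000000, p=0.300000:
  k1 = f(0.000000, 0.300000) = 0.718000
  k2 = f(0.110000, 0.378980) = 0.627777
  k3 = f(0.110000, 0.369055) = 0.629166
  k4 = f(0.220000, 0.438417) = 0.548536
  p ← 0.300000 + (0.22/6)·(k1 + 2k2 + 2k3 + k4) = 0.438615
p(0.22) ≈ 0.4386

0.4386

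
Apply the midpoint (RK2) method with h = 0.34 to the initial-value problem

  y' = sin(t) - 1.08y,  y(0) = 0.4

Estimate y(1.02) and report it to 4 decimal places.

Midpoint: k1 = f(t_n, y_n); k2 = f(t_n + h/2, y_n + (h/2)·k1); y_{n+1} = y_n + h·k2.
t=0.000000, y=0.400000:
  k1 = f(0.000000, 0.400000) = -0.432000
  k2 = f(0.170000, 0.326560) = -0.183502
  y ← 0.400000 + 0.34·(-0.183502) = 0.337609
t=0.340000, y=0.337609:
  k1 = f(0.340000, 0.337609) = -0.031131
  k2 = f(0.510000, 0.332317) = 0.129275
  y ← 0.337609 + 0.34·0.129275 = 0.381563
t=0.680000, y=0.381563:
  k1 = f(0.680000, 0.381563) = 0.216705
  k2 = f(0.850000, 0.418403) = 0.299406
  y ← 0.381563 + 0.34·0.299406 = 0.483361
y(1.02) ≈ 0.4834

0.4834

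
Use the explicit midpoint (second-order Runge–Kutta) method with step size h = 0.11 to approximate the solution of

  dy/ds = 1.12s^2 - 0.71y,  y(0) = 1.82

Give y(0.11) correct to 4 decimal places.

Midpoint: k1 = f(s_n, y_n); k2 = f(s_n + h/2, y_n + (h/2)·k1); y_{n+1} = y_n + h·k2.
s=0.000000, y=1.820000:
  k1 = f(0.000000, 1.820000) = -1.292200
  k2 = f(0.055000, 1.748929) = -1.238352
  y ← 1.820000 + 0.11·(-1.238352) = 1.683781
y(0.11) ≈ 1.6838

1.6838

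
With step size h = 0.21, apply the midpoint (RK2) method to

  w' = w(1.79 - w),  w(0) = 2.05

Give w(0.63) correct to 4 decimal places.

1.8710

Midpoint: k1 = f(t_n, w_n); k2 = f(t_n + h/2, w_n + (h/2)·k1); w_{n+1} = w_n + h·k2.
t=0.000000, w=2.050000:
  k1 = f(0.000000, 2.050000) = -0.533000
  k2 = f(0.105000, 1.994035) = -0.406853
  w ← 2.050000 + 0.21·(-0.406853) = 1.964561
t=0.210000, w=1.964561:
  k1 = f(0.210000, 1.964561) = -0.342935
  k2 = f(0.315000, 1.928553) = -0.267206
  w ← 1.964561 + 0.21·(-0.267206) = 1.908448
t=0.420000, w=1.908448:
  k1 = f(0.420000, 1.908448) = -0.226051
  k2 = f(0.525000, 1.884712) = -0.178505
  w ← 1.908448 + 0.21·(-0.178505) = 1.870961
w(0.63) ≈ 1.8710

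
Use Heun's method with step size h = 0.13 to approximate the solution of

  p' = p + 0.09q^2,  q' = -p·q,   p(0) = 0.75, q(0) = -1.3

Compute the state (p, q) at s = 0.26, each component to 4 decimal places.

Heun on (p,q): k1 = f(s_n, state_n); k2 = f(s_n + h, state_n + h·k1); state_{n+1} = state_n + (h/2)·(k1 + k2).
0.000000: (0.750000, -1.300000)
  k1 = (0.902100, 0.975000)
  predictor → (0.867273, -1.173250)
  k2 = (0.991159, 1.017528)
  → (0.873062, -1.170486)
0.130000: (0.873062, -1.170486)
  k1 = (0.996365, 1.021906)
  predictor → (1.002589, -1.037638)
  k2 = (1.099492, 1.040325)
  → (1.009293, -1.036441)
(p(0.26), q(0.26)) ≈ (1.0093, -1.0364)

1.0093, -1.0364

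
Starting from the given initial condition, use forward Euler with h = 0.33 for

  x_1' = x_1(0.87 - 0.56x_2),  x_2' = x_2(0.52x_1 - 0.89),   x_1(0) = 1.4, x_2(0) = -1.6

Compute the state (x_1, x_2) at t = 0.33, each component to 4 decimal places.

Euler on (x_1,x_2): x_1_{n+1} = x_1_n + h·x_1', x_2_{n+1} = x_2_n + h·x_2'.
0.000000: (1.400000, -1.600000); f=(2.472400, 0.259200) → (2.215892, -1.514464)
(x_1(0.33), x_2(0.33)) ≈ (2.2159, -1.5145)

2.2159, -1.5145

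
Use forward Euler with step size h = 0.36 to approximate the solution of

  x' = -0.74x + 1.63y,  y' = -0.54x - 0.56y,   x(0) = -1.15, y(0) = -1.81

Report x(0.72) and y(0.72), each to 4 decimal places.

-2.1149, -0.6048

Euler on (x,y): x_{n+1} = x_n + h·x', y_{n+1} = y_n + h·y'.
0.000000: (-1.150000, -1.810000); f=(-2.099300, 1.634600) → (-1.905748, -1.221544)
0.360000: (-1.905748, -1.221544); f=(-0.580863, 1.713169) → (-2.114859, -0.604803)
(x(0.72), y(0.72)) ≈ (-2.1149, -0.6048)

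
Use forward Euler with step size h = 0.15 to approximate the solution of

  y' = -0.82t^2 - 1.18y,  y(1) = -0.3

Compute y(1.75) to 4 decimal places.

Euler: y_{n+1} = y_n + h·f(t_n, y_n).
t=1.000000, y=-0.300000: f=-0.466000 → y ← -0.300000 + 0.15·(-0.466000) = -0.369900
t=1.150000, y=-0.369900: f=-0.647968 → y ← -0.369900 + 0.15·(-0.647968) = -0.467095
t=1.300000, y=-0.467095: f=-0.834628 → y ← -0.467095 + 0.15·(-0.834628) = -0.592289
t=1.450000, y=-0.592289: f=-1.025149 → y ← -0.592289 + 0.15·(-1.025149) = -0.746062
t=1.600000, y=-0.746062: f=-1.218847 → y ← -0.746062 + 0.15·(-1.218847) = -0.928889
y(1.75) ≈ -0.9289

-0.9289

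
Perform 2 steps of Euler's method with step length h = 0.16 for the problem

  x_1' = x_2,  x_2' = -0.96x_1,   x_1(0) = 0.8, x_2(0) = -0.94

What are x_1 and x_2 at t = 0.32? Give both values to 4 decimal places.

Euler on (x_1,x_2): x_1_{n+1} = x_1_n + h·x_1', x_2_{n+1} = x_2_n + h·x_2'.
0.000000: (0.800000, -0.940000); f=(-0.940000, -0.768000) → (0.649600, -1.062880)
0.160000: (0.649600, -1.062880); f=(-1.062880, -0.623616) → (0.479539, -1.162659)
(x_1(0.32), x_2(0.32)) ≈ (0.4795, -1.1627)

0.4795, -1.1627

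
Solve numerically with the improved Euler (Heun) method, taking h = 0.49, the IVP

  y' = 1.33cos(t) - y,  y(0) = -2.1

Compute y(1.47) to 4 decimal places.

Heun: k1 = f(t_n, y_n); k2 = f(t_n + h, y_n + h·k1); y_{n+1} = y_n + (h/2)·(k1 + k2).
t=0.000000, y=-2.100000:
  k1 = f(0.000000, -2.100000) = 3.430000
  k2 = f(0.490000, -0.419300) = 1.592803
  y ← -2.100000 + (0.49/2)·(3.430000 + 1.592803) = -0.869413
t=0.490000, y=-0.869413:
  k1 = f(0.490000, -0.869413) = 2.042916
  k2 = f(0.980000, 0.131616) = 0.609224
  y ← -0.869413 + (0.49/2)·(2.042916 + 0.609224) = -0.219639
t=0.980000, y=-0.219639:
  k1 = f(0.980000, -0.219639) = 0.960479
  k2 = f(1.470000, 0.250996) = -0.117164
  y ← -0.219639 + (0.49/2)·(0.960479 + (-0.117164)) = -0.013027
y(1.47) ≈ -0.0130

-0.0130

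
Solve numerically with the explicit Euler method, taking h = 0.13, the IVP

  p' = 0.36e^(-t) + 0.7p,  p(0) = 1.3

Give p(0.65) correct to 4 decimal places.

Euler: p_{n+1} = p_n + h·f(t_n, p_n).
t=0.000000, p=1.300000: f=1.270000 → p ← 1.300000 + 0.13·1.270000 = 1.465100
t=0.130000, p=1.465100: f=1.341684 → p ← 1.465100 + 0.13·1.341684 = 1.639519
t=0.260000, p=1.639519: f=1.425242 → p ← 1.639519 + 0.13·1.425242 = 1.824800
t=0.390000, p=1.824800: f=1.521101 → p ← 1.824800 + 0.13·1.521101 = 2.022544
t=0.520000, p=2.022544: f=1.629808 → p ← 2.022544 + 0.13·1.629808 = 2.234419
p(0.65) ≈ 2.2344

2.2344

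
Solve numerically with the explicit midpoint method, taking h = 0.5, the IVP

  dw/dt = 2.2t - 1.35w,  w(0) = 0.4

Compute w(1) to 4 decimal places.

0.9136

Midpoint: k1 = f(t_n, w_n); k2 = f(t_n + h/2, w_n + (h/2)·k1); w_{n+1} = w_n + h·k2.
t=0.000000, w=0.400000:
  k1 = f(0.000000, 0.400000) = -0.540000
  k2 = f(0.250000, 0.265000) = 0.192250
  w ← 0.400000 + 0.5·0.192250 = 0.496125
t=0.500000, w=0.496125:
  k1 = f(0.500000, 0.496125) = 0.430231
  k2 = f(0.750000, 0.603683) = 0.835028
  w ← 0.496125 + 0.5·0.835028 = 0.913639
w(1) ≈ 0.9136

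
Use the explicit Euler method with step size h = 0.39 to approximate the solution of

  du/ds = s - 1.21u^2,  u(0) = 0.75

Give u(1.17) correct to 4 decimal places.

Euler: u_{n+1} = u_n + h·f(s_n, u_n).
s=0.000000, u=0.750000: f=-0.680625 → u ← 0.750000 + 0.39·(-0.680625) = 0.484556
s=0.390000, u=0.484556: f=0.105898 → u ← 0.484556 + 0.39·0.105898 = 0.525857
s=0.780000, u=0.525857: f=0.445405 → u ← 0.525857 + 0.39·0.445405 = 0.699564
u(1.17) ≈ 0.6996

0.6996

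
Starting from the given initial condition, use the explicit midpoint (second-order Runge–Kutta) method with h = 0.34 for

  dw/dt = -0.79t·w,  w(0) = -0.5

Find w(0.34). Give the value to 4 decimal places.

Midpoint: k1 = f(t_n, w_n); k2 = f(t_n + h/2, w_n + (h/2)·k1); w_{n+1} = w_n + h·k2.
t=0.000000, w=-0.500000:
  k1 = f(0.000000, -0.500000) = 0.000000
  k2 = f(0.170000, -0.500000) = 0.067150
  w ← -0.500000 + 0.34·0.067150 = -0.477169
w(0.34) ≈ -0.4772

-0.4772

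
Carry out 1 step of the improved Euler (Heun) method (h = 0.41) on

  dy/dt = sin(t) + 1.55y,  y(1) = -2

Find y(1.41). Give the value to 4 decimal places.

-3.1904

Heun: k1 = f(t_n, y_n); k2 = f(t_n + h, y_n + h·k1); y_{n+1} = y_n + (h/2)·(k1 + k2).
t=1.000000, y=-2.000000:
  k1 = f(1.000000, -2.000000) = -2.258529
  k2 = f(1.410000, -2.925997) = -3.548195
  y ← -2.000000 + (0.41/2)·(-2.258529 + (-3.548195)) = -3.190378
y(1.41) ≈ -3.1904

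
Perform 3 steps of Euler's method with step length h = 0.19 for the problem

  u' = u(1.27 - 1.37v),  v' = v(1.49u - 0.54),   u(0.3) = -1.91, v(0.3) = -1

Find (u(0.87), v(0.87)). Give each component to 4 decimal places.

Euler on (u,v): u_{n+1} = u_n + h·u', v_{n+1} = v_n + h·v'.
0.300000: (-1.910000, -1.000000); f=(-5.042400, 3.385900) → (-2.868056, -0.356679)
0.490000: (-2.868056, -0.356679); f=(-5.043907, 1.716840) → (-3.826398, -0.030479)
0.680000: (-3.826398, -0.030479); f=(-5.019304, 0.190232) → (-4.780066, 0.005665)
(u(0.87), v(0.87)) ≈ (-4.7801, 0.0057)

-4.7801, 0.0057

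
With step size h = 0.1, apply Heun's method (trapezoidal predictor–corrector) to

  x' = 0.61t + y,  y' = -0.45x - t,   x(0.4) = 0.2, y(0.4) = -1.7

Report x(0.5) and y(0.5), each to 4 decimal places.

Heun on (x,y): k1 = f(t_n, state_n); k2 = f(t_n + h, state_n + h·k1); state_{n+1} = state_n + (h/2)·(k1 + k2).
0.400000: (0.200000, -1.700000)
  k1 = (-1.456000, -0.490000)
  predictor → (0.054400, -1.749000)
  k2 = (-1.444000, -0.524480)
  → (0.055000, -1.750724)
(x(0.5), y(0.5)) ≈ (0.0550, -1.7507)

0.0550, -1.7507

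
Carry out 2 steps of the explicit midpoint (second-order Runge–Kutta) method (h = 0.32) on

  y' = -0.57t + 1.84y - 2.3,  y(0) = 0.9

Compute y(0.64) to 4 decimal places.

Midpoint: k1 = f(t_n, y_n); k2 = f(t_n + h/2, y_n + (h/2)·k1); y_{n+1} = y_n + h·k2.
t=0.000000, y=0.900000:
  k1 = f(0.000000, 0.900000) = -0.644000
  k2 = f(0.160000, 0.796960) = -0.924794
  y ← 0.900000 + 0.32·(-0.924794) = 0.604066
t=0.320000, y=0.604066:
  k1 = f(0.320000, 0.604066) = -1.370918
  k2 = f(0.480000, 0.384719) = -1.865717
  y ← 0.604066 + 0.32·(-1.865717) = 0.007037
y(0.64) ≈ 0.0070

0.0070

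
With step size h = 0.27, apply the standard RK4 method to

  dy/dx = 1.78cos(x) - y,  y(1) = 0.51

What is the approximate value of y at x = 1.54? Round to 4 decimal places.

0.4975

RK4: k1 = f(x_n, y_n); k2 = f(x_n + h/2, y_n + (h/2)·k1); k3 = f(x_n + h/2, y_n + (h/2)·k2); k4 = f(x_n + h, y_n + h·k3); y_{n+1} = y_n + (h/6)·(k1 + 2k2 + 2k3 + k4).
x=1.000000, y=0.510000:
  k1 = f(1.000000, 0.510000) = 0.451738
  k2 = f(1.135000, 0.570985) = 0.180411
  k3 = f(1.135000, 0.534355) = 0.217040
  k4 = f(1.270000, 0.568601) = -0.041221
  y ← 0.510000 + (0.27/6)·(k1 + 2k2 + 2k3 + k4) = 0.564244
x=1.270000, y=0.564244:
  k1 = f(1.270000, 0.564244) = -0.036864
  k2 = f(1.405000, 0.559267) = -0.265500
  k3 = f(1.405000, 0.528401) = -0.234634
  k4 = f(1.540000, 0.500893) = -0.446084
  y ← 0.564244 + (0.27/6)·(k1 + 2k2 + 2k3 + k4) = 0.497499
y(1.54) ≈ 0.4975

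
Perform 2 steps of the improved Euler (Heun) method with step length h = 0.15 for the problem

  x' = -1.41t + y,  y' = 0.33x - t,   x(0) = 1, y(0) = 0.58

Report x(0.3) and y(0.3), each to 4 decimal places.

Heun on (x,y): k1 = f(t_n, state_n); k2 = f(t_n + h, state_n + h·k1); state_{n+1} = state_n + (h/2)·(k1 + k2).
0.000000: (1.000000, 0.580000)
  k1 = (0.580000, 0.330000)
  predictor → (1.087000, 0.629500)
  k2 = (0.418000, 0.208710)
  → (1.074850, 0.620403)
0.150000: (1.074850, 0.620403)
  k1 = (0.408903, 0.204701)
  predictor → (1.136185, 0.651108)
  k2 = (0.228108, 0.074941)
  → (1.122626, 0.641376)
(x(0.3), y(0.3)) ≈ (1.1226, 0.6414)

1.1226, 0.6414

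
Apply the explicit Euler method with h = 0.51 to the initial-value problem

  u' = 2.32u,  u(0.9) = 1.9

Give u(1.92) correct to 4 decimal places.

Euler: u_{n+1} = u_n + h·f(x_n, u_n).
x=0.900000, u=1.900000: f=4.408000 → u ← 1.900000 + 0.51·4.408000 = 4.148080
x=1.410000, u=4.148080: f=9.623546 → u ← 4.148080 + 0.51·9.623546 = 9.056088
u(1.92) ≈ 9.0561

9.0561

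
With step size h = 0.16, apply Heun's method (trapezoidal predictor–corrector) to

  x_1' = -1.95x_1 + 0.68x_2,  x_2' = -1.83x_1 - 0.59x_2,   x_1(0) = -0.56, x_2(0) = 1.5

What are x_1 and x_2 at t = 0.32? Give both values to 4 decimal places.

Heun on (x_1,x_2): k1 = f(t_n, state_n); k2 = f(t_n + h, state_n + h·k1); state_{n+1} = state_n + (h/2)·(k1 + k2).
0.000000: (-0.560000, 1.500000)
  k1 = (2.112000, 0.139800)
  predictor → (-0.222080, 1.522368)
  k2 = (1.468266, -0.491791)
  → (-0.273579, 1.471841)
0.160000: (-0.273579, 1.471841)
  k1 = (1.534330, -0.367737)
  predictor → (-0.028086, 1.413003)
  k2 = (1.015609, -0.782275)
  → (-0.069584, 1.379840)
(x_1(0.32), x_2(0.32)) ≈ (-0.0696, 1.3798)

-0.0696, 1.3798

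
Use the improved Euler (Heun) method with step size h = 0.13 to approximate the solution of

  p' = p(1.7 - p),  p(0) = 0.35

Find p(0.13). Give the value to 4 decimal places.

Heun: k1 = f(t_n, p_n); k2 = f(t_n + h, p_n + h·k1); p_{n+1} = p_n + (h/2)·(k1 + k2).
t=0.000000, p=0.350000:
  k1 = f(0.000000, 0.350000) = 0.472500
  k2 = f(0.130000, 0.411425) = 0.530152
  p ← 0.350000 + (0.13/2)·(0.472500 + 0.530152) = 0.415172
p(0.13) ≈ 0.4152

0.4152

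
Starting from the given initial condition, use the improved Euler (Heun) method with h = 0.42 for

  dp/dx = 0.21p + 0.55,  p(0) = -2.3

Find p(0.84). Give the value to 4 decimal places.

-2.2385

Heun: k1 = f(x_n, p_n); k2 = f(x_n + h, p_n + h·k1); p_{n+1} = p_n + (h/2)·(k1 + k2).
x=0.000000, p=-2.300000:
  k1 = f(0.000000, -2.300000) = 0.067000
  k2 = f(0.420000, -2.271860) = 0.072909
  p ← -2.300000 + (0.42/2)·(0.067000 + 0.072909) = -2.270619
x=0.420000, p=-2.270619:
  k1 = f(0.420000, -2.270619) = 0.073170
  k2 = f(0.840000, -2.239888) = 0.079624
  p ← -2.270619 + (0.42/2)·(0.073170 + 0.079624) = -2.238532
p(0.84) ≈ -2.2385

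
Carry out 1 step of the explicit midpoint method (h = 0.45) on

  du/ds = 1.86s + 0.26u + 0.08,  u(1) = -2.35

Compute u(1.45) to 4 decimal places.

Midpoint: k1 = f(s_n, u_n); k2 = f(s_n + h/2, u_n + (h/2)·k1); u_{n+1} = u_n + h·k2.
s=1.000000, u=-2.350000:
  k1 = f(1.000000, -2.350000) = 1.329000
  k2 = f(1.225000, -2.050975) = 1.825247
  u ← -2.350000 + 0.45·1.825247 = -1.528639
u(1.45) ≈ -1.5286

-1.5286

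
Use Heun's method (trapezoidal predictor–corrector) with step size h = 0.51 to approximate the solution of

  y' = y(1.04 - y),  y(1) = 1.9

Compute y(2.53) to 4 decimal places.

Heun: k1 = f(x_n, y_n); k2 = f(x_n + h, y_n + h·k1); y_{n+1} = y_n + (h/2)·(k1 + k2).
x=1.000000, y=1.900000:
  k1 = f(1.000000, 1.900000) = -1.634000
  k2 = f(1.510000, 1.066660) = -0.028437
  y ← 1.900000 + (0.51/2)·(-1.634000 + (-0.028437)) = 1.476079
x=1.510000, y=1.476079:
  k1 = f(1.510000, 1.476079) = -0.643686
  k2 = f(2.020000, 1.147799) = -0.123731
  y ← 1.476079 + (0.51/2)·(-0.643686 + (-0.123731)) = 1.280387
x=2.020000, y=1.280387:
  k1 = f(2.020000, 1.280387) = -0.307789
  k2 = f(2.530000, 1.123415) = -0.093710
  y ← 1.280387 + (0.51/2)·(-0.307789 + (-0.093710)) = 1.178005
y(2.53) ≈ 1.1780

1.1780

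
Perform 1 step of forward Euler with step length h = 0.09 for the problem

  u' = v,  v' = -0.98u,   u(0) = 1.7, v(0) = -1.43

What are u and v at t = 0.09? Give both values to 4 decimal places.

Euler on (u,v): u_{n+1} = u_n + h·u', v_{n+1} = v_n + h·v'.
0.000000: (1.700000, -1.430000); f=(-1.430000, -1.666000) → (1.571300, -1.579940)
(u(0.09), v(0.09)) ≈ (1.5713, -1.5799)

1.5713, -1.5799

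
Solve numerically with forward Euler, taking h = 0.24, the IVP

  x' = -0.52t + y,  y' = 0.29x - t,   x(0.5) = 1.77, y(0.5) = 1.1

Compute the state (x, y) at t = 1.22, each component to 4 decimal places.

Euler on (x,y): x_{n+1} = x_n + h·x', y_{n+1} = y_n + h·y'.
0.500000: (1.770000, 1.100000); f=(0.840000, 0.013300) → (1.971600, 1.103192)
0.740000: (1.971600, 1.103192); f=(0.718392, -0.168236) → (2.144014, 1.062815)
0.980000: (2.144014, 1.062815); f=(0.553215, -0.358236) → (2.276786, 0.976839)
(x(1.22), y(1.22)) ≈ (2.2768, 0.9768)

2.2768, 0.9768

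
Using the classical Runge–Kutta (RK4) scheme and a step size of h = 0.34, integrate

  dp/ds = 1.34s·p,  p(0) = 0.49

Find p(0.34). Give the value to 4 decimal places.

0.5295

RK4: k1 = f(s_n, p_n); k2 = f(s_n + h/2, p_n + (h/2)·k1); k3 = f(s_n + h/2, p_n + (h/2)·k2); k4 = f(s_n + h, p_n + h·k3); p_{n+1} = p_n + (h/6)·(k1 + 2k2 + 2k3 + k4).
s=0.000000, p=0.490000:
  k1 = f(0.000000, 0.490000) = 0.000000
  k2 = f(0.170000, 0.490000) = 0.111622
  k3 = f(0.170000, 0.508976) = 0.115945
  k4 = f(0.340000, 0.529421) = 0.241204
  p ← 0.490000 + (0.34/6)·(k1 + 2k2 + 2k3 + k4) = 0.529459
p(0.34) ≈ 0.5295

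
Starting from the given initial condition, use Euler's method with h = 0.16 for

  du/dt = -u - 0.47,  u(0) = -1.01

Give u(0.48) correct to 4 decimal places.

-0.7901

Euler: u_{n+1} = u_n + h·f(t_n, u_n).
t=0.000000, u=-1.010000: f=0.540000 → u ← -1.010000 + 0.16·0.540000 = -0.923600
t=0.160000, u=-0.923600: f=0.453600 → u ← -0.923600 + 0.16·0.453600 = -0.851024
t=0.320000, u=-0.851024: f=0.381024 → u ← -0.851024 + 0.16·0.381024 = -0.790060
u(0.48) ≈ -0.7901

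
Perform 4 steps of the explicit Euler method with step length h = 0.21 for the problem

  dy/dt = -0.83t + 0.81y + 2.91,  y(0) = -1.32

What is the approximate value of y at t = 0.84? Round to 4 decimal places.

Euler: y_{n+1} = y_n + h·f(t_n, y_n).
t=0.000000, y=-1.320000: f=1.840800 → y ← -1.320000 + 0.21·1.840800 = -0.933432
t=0.210000, y=-0.933432: f=1.979620 → y ← -0.933432 + 0.21·1.979620 = -0.517712
t=0.420000, y=-0.517712: f=2.142053 → y ← -0.517712 + 0.21·2.142053 = -0.067881
t=0.630000, y=-0.067881: f=2.332117 → y ← -0.067881 + 0.21·2.332117 = 0.421864
y(0.84) ≈ 0.4219

0.4219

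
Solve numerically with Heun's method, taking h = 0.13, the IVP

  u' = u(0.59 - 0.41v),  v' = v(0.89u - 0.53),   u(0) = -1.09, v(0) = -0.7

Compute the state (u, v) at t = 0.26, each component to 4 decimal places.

-1.3501, -0.4618

Heun on (u,v): k1 = f(t_n, state_n); k2 = f(t_n + h, state_n + h·k1); state_{n+1} = state_n + (h/2)·(k1 + k2).
0.000000: (-1.090000, -0.700000)
  k1 = (-0.955930, 1.050070)
  predictor → (-1.214271, -0.563491)
  k2 = (-0.996954, 0.907615)
  → (-1.216937, -0.572750)
0.130000: (-1.216937, -0.572750)
  k1 = (-1.003764, 0.923889)
  predictor → (-1.347427, -0.452645)
  k2 = (-1.045043, 0.782718)
  → (-1.350110, -0.461821)
(u(0.26), v(0.26)) ≈ (-1.3501, -0.4618)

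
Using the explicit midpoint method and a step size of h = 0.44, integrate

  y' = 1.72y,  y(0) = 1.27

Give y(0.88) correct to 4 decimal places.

5.3017

Midpoint: k1 = f(t_n, y_n); k2 = f(t_n + h/2, y_n + (h/2)·k1); y_{n+1} = y_n + h·k2.
t=0.000000, y=1.270000:
  k1 = f(0.000000, 1.270000) = 2.184400
  k2 = f(0.220000, 1.750568) = 3.010977
  y ← 1.270000 + 0.44·3.010977 = 2.594830
t=0.440000, y=2.594830:
  k1 = f(0.440000, 2.594830) = 4.463107
  k2 = f(0.660000, 3.576713) = 6.151947
  y ← 2.594830 + 0.44·6.151947 = 5.301687
y(0.88) ≈ 5.3017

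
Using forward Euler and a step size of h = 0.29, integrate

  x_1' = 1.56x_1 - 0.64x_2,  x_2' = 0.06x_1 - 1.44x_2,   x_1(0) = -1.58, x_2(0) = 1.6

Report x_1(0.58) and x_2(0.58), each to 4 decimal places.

Euler on (x_1,x_2): x_1_{n+1} = x_1_n + h·x_1', x_2_{n+1} = x_2_n + h·x_2'.
0.000000: (-1.580000, 1.600000); f=(-3.488800, -2.398800) → (-2.591752, 0.904348)
0.290000: (-2.591752, 0.904348); f=(-4.621916, -1.457766) → (-3.932108, 0.481596)
(x_1(0.58), x_2(0.58)) ≈ (-3.9321, 0.4816)

-3.9321, 0.4816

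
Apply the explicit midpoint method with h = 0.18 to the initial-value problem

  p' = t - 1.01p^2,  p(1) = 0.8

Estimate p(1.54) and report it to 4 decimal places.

Midpoint: k1 = f(t_n, p_n); k2 = f(t_n + h/2, p_n + (h/2)·k1); p_{n+1} = p_n + h·k2.
t=1.000000, p=0.800000:
  k1 = f(1.000000, 0.800000) = 0.353600
  k2 = f(1.090000, 0.831824) = 0.391150
  p ← 0.800000 + 0.18·0.391150 = 0.870407
t=1.180000, p=0.870407:
  k1 = f(1.180000, 0.870407) = 0.414816
  k2 = f(1.270000, 0.907740) = 0.437768
  p ← 0.870407 + 0.18·0.437768 = 0.949205
t=1.360000, p=0.949205:
  k1 = f(1.360000, 0.949205) = 0.450000
  k2 = f(1.450000, 0.989705) = 0.460689
  p ← 0.949205 + 0.18·0.460689 = 1.032129
p(1.54) ≈ 1.0321

1.0321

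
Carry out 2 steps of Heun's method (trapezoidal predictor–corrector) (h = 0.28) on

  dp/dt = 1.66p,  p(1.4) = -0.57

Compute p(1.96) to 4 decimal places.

Heun: k1 = f(t_n, p_n); k2 = f(t_n + h, p_n + h·k1); p_{n+1} = p_n + (h/2)·(k1 + k2).
t=1.400000, p=-0.570000:
  k1 = f(1.400000, -0.570000) = -0.946200
  k2 = f(1.680000, -0.834936) = -1.385994
  p ← -0.570000 + (0.28/2)·(-0.946200 + (-1.385994)) = -0.896507
t=1.680000, p=-0.896507:
  k1 = f(1.680000, -0.896507) = -1.488202
  k2 = f(1.960000, -1.313204) = -2.179918
  p ← -0.896507 + (0.28/2)·(-1.488202 + (-2.179918)) = -1.410044
p(1.96) ≈ -1.4100

-1.4100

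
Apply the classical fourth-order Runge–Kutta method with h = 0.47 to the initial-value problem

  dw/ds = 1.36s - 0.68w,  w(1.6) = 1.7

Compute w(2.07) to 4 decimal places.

RK4: k1 = f(s_n, w_n); k2 = f(s_n + h/2, w_n + (h/2)·k1); k3 = f(s_n + h/2, w_n + (h/2)·k2); k4 = f(s_n + h, w_n + h·k3); w_{n+1} = w_n + (h/6)·(k1 + 2k2 + 2k3 + k4).
s=1.600000, w=1.700000:
  k1 = f(1.600000, 1.700000) = 1.020000
  k2 = f(1.835000, 1.939700) = 1.176604
  k3 = f(1.835000, 1.976502) = 1.151579
  k4 = f(2.070000, 2.241242) = 1.291155
  w ← 1.700000 + (0.47/6)·(k1 + 2k2 + 2k3 + k4) = 2.245789
w(2.07) ≈ 2.2458

2.2458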